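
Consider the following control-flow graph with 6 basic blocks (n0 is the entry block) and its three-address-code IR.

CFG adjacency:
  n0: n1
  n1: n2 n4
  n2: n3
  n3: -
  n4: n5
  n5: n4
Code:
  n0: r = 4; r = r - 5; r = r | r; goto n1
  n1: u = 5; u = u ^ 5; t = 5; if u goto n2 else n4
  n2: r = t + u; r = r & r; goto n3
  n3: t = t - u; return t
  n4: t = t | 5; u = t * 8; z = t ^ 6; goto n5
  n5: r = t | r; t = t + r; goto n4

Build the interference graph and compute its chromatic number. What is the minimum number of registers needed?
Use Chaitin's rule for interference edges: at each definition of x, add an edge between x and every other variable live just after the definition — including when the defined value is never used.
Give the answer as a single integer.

Block summaries:
  n0 def {r} use ∅
  n1 def {t,u} use ∅
  n2 def {r} use {t,u}
  n3 def {t} use {t,u}
  n4 def {t,u,z} use {t}
  n5 def {r,t} use {r,t}

Live sets:
  n0: in=∅ out={r}
  n1: in={r} out={r,t,u}
  n2: in={t,u} out={t,u}
  n3: in={t,u} out=∅
  n4: in={r,t} out={r,t}
  n5: in={r,t} out={r,t}

Interference:
  r — {t,u,z}
  t — {r,u,z}
  u — {r,t}
  z — {r,t}

Colouring:
  lower bound: {r,t,u} mutually conflict ⇒ χ ≥ 3
  3-colouring: c0={r}  c1={t}  c2={u,z}
  χ = 3

Answer: 3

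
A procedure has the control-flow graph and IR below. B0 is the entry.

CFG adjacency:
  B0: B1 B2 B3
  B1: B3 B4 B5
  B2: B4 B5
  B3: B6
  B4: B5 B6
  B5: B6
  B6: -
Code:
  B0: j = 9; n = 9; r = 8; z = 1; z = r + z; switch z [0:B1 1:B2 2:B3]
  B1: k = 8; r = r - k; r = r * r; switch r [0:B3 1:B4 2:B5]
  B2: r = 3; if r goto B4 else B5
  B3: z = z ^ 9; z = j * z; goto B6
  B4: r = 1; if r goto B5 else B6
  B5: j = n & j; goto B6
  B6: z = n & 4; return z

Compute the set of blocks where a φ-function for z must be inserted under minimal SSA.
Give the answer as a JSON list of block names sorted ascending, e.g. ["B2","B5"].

idom tree: B1←B0 B2←B0 B3←B0 B4←B0 B5←B0 B6←B0
Dom∩ at merges:
  B3: preds {B0,B1}: {B0} ∩ {B0,B1} = {B0}; idom=B0
  B4: preds {B1,B2}: {B0,B1} ∩ {B0,B2} = {B0}; idom=B0
  B5: preds {B1,B2,B4}: {B0,B1} ∩ {B0,B2} ∩ {B0,B4} = {B0}; idom=B0
  B6: preds {B3,B4,B5}: {B0,B3} ∩ {B0,B4} ∩ {B0,B5} = {B0}; idom=B0

Frontier:
  join B3 pred B0: · stop@B0
  join B3 pred B1: B1 stop@B0
  join B4 pred B1: B1 stop@B0
  join B4 pred B2: B2 stop@B0
  join B5 pred B1: B1 stop@B0
  join B5 pred B2: B2 stop@B0
  join B5 pred B4: B4 stop@B0
  join B6 pred B3: B3 stop@B0
  join B6 pred B4: B4 stop@B0
  join B6 pred B5: B5 stop@B0
  DF(B0)=∅
  DF(B1)={B3,B4,B5}
  DF(B2)={B4,B5}
  DF(B3)={B6}
  DF(B4)={B5,B6}
  DF(B5)={B6}
  DF(B6)=∅

φ for z: defs {B0,B3,B6}
  DF⁺ = {B6}

Answer: ["B6"]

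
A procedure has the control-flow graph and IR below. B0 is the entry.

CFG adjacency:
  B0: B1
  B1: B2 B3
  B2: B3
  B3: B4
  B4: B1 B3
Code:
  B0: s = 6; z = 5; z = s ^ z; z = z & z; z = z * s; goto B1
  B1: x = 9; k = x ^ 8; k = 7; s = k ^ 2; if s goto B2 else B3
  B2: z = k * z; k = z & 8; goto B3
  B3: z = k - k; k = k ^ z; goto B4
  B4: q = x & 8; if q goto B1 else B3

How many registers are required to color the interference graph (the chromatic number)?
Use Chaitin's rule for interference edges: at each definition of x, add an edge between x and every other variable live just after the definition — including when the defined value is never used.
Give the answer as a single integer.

def/use:
  B0: def={s,z} ue=∅
  B1: def={k,s,x} ue=∅
  B2: def={k,z} ue={k,z}
  B3: def={k,z} ue={k}
  B4: def={q} ue={x}

Liveness:
  B0: in=∅ out={z}
  B1: in={z} out={k,x,z}
  B2: in={k,x,z} out={k,x}
  B3: in={k,x} out={k,x,z}
  B4: in={k,x,z} out={k,x,z}

Interfere edges:
  k↔{q,s,x,z}
  q↔{k,x,z}
  s↔{k,x,z}
  x↔{k,q,s,z}
  z↔{k,q,s,x}

Chromatic number:
  clique {k,q,x,z} ⇒ need ≥ 4
  4-colouring: R0={k}  R1={x}  R2={z}  R3={q,s}
  χ = 4

Answer: 4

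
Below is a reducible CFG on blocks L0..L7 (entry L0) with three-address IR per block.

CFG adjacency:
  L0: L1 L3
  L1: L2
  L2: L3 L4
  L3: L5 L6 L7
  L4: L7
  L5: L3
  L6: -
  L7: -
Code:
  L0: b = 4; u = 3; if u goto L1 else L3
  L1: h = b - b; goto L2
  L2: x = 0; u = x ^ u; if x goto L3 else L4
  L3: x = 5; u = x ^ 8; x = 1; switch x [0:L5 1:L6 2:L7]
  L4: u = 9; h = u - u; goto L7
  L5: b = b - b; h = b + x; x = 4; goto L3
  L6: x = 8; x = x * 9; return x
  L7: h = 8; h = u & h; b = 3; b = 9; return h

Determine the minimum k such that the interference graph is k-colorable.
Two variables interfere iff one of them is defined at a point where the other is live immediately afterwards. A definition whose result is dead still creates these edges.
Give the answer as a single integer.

Answer: 3

Derivation:
def/use:
  L0: {b,u} / ∅
  L1: {h} / {b}
  L2: {u,x} / {u}
  L3: {u,x} / ∅
  L4: {h,u} / ∅
  L5: {b,h,x} / {b,x}
  L6: {x} / ∅
  L7: {b,h} / {u}

Live sets:
  L0 li=∅ lo={b,u}
  L1 li={b,u} lo={b,u}
  L2 li={b,u} lo={b}
  L3 li={b} lo={b,u,x}
  L4 li=∅ lo={u}
  L5 li={b,x} lo={b}
  L6 li=∅ lo=∅
  L7 li={u} lo=∅

Interfere edges:
  b↔{h,u,x}
  h↔{b,u}
  u↔{b,h,x}
  x↔{b,u}

Registers:
  clique {b,h,u} ⇒ need ≥ 3
  assign b→c0 h→c2 u→c1 x→c2 — no edge inside a register ⇒ χ ≤ 3
  χ = 3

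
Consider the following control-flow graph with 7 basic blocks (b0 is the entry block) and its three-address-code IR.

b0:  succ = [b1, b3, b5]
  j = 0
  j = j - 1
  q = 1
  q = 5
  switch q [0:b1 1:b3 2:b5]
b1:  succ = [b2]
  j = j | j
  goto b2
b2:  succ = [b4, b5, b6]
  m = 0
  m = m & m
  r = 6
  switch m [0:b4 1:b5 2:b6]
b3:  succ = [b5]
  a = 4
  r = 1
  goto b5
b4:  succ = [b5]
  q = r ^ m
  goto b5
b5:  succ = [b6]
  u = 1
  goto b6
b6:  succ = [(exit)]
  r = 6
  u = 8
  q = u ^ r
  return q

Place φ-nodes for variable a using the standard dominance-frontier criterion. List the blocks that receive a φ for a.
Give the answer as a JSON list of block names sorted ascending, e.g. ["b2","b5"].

Answer: ["b5", "b6"]

Derivation:
idom tree: b1←b0 b2←b1 b3←b0 b4←b2 b5←b0 b6←b0
Dom∩ at merges:
  b5: preds {b0,b2,b3,b4}: {b0} ∩ {b0,b1,b2} ∩ {b0,b3} ∩ {b0,b1,b2,b4} = {b0}; idom=b0
  b6: preds {b2,b5}: {b0,b1,b2} ∩ {b0,b5} = {b0}; idom=b0

Frontier:
  b5←b0: walk · to b0
  b5←b2: walk b2→b1 to b0
  b5←b3: walk b3 to b0
  b5←b4: walk b4→b2→b1 to b0
  b6←b2: walk b2→b1 to b0
  b6←b5: walk b5 to b0
  b0: DF=∅
  b1: DF={b5,b6}
  b2: DF={b5,b6}
  b3: DF={b5}
  b4: DF={b5}
  b5: DF={b6}
  b6: DF=∅

φ for a: defs {b3}
  DF⁺ = {b5,b6}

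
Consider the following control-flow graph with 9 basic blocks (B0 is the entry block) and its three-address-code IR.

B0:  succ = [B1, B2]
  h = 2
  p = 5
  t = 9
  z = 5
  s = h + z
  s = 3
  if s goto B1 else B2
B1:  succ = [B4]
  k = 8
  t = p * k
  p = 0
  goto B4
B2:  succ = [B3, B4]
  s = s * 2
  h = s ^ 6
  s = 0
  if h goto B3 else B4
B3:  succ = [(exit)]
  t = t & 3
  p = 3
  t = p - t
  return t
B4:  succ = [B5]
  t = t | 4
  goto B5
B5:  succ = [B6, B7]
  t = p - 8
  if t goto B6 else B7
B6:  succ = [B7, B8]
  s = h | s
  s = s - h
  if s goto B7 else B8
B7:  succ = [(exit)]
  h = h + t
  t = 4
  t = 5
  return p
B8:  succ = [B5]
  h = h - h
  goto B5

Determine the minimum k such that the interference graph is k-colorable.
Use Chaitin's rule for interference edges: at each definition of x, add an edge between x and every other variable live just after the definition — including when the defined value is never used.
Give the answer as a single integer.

Block summaries:
  B0 def {h,p,s,t,z} use ∅
  B1 def {k,p,t} use {p}
  B2 def {h,s} use {s}
  B3 def {p,t} use {t}
  B4 def {t} use {t}
  B5 def {t} use {p}
  B6 def {s} use {h,s}
  B7 def {h,t} use {h,p,t}
  B8 def {h} use {h}

Live sets:
  B0 li=∅ lo={h,p,s,t}
  B1 li={h,p,s} lo={h,p,s,t}
  B2 li={p,s,t} lo={h,p,s,t}
  B3 li={t} lo=∅
  B4 li={h,p,s,t} lo={h,p,s}
  B5 li={h,p,s} lo={h,p,s,t}
  B6 li={h,p,s,t} lo={h,p,s,t}
  B7 li={h,p,t} lo=∅
  B8 li={h,p,s} lo={h,p,s}

Interfere edges:
  h↔{k,p,s,t,z}
  k↔{h,p,s}
  p↔{h,k,s,t,z}
  s↔{h,k,p,t}
  t↔{h,p,s,z}
  z↔{h,p,t}

Registers:
  lower bound: {h,k,p,s} mutually conflict ⇒ χ ≥ 4
  assign h→R0 k→R3 p→R1 s→R2 t→R3 z→R2 — no edge inside a register ⇒ χ ≤ 4
  χ = 4

Answer: 4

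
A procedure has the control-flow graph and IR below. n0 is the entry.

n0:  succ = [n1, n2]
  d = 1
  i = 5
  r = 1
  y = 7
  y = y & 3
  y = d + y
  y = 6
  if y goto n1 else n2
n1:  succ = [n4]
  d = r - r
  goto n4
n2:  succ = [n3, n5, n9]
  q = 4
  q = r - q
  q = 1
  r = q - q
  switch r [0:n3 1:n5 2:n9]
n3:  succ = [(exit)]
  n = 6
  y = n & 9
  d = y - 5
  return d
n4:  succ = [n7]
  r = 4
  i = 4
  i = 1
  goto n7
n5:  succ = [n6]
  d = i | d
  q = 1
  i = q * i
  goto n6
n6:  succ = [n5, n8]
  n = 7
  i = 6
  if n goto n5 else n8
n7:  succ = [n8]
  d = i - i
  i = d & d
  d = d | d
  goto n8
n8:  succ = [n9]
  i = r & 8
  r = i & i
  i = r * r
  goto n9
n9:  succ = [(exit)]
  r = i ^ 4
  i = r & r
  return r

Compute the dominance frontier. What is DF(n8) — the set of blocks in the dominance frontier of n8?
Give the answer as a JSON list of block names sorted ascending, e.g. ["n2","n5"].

idom tree: n1←n0 n2←n0 n3←n2 n4←n1 n5←n2 n6←n5 n7←n4 n8←n0 n9←n0
Join-block Dom:
  n5: preds {n2,n6}: {n0,n2} ∩ {n0,n2,n5,n6} = {n0,n2}; idom=n2
  n8: preds {n6,n7}: {n0,n2,n5,n6} ∩ {n0,n1,n4,n7} = {n0}; idom=n0
  n9: preds {n2,n8}: {n0,n2} ∩ {n0,n8} = {n0}; idom=n0

DF walk-up:
  join n5 pred n2: · stop@n2
  join n5 pred n6: n6→n5 stop@n2
  join n8 pred n6: n6→n5→n2 stop@n0
  join n8 pred n7: n7→n4→n1 stop@n0
  join n9 pred n2: n2 stop@n0
  join n9 pred n8: n8 stop@n0
  n0: DF=∅
  n1: DF={n8}
  n2: DF={n8,n9}
  n3: DF=∅
  n4: DF={n8}
  n5: DF={n5,n8}
  n6: DF={n5,n8}
  n7: DF={n8}
  n8: DF={n9}
  n9: DF=∅

DF(n8) = ["n9"]

Answer: ["n9"]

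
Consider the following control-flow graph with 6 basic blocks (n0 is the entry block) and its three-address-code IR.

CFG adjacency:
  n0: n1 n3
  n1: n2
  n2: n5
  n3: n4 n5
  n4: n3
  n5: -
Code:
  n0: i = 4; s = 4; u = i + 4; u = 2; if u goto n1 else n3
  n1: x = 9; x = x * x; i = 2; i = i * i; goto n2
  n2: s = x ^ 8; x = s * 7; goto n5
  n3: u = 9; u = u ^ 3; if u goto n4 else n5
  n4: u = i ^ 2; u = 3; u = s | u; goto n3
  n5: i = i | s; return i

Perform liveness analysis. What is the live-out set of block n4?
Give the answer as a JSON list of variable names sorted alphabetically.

def/use:
  n0: {i,s,u} / ∅
  n1: {i,x} / ∅
  n2: {s,x} / {x}
  n3: {u} / ∅
  n4: {u} / {i,s}
  n5: {i} / {i,s}

Backward fixpoint:
  n0 li=∅ lo={i,s}
  n1 li=∅ lo={i,x}
  n2 li={i,x} lo={i,s}
  n3 li={i,s} lo={i,s}
  n4 li={i,s} lo={i,s}
  n5 li={i,s} lo=∅

live-out(n4) = ["i", "s"]

Answer: ["i", "s"]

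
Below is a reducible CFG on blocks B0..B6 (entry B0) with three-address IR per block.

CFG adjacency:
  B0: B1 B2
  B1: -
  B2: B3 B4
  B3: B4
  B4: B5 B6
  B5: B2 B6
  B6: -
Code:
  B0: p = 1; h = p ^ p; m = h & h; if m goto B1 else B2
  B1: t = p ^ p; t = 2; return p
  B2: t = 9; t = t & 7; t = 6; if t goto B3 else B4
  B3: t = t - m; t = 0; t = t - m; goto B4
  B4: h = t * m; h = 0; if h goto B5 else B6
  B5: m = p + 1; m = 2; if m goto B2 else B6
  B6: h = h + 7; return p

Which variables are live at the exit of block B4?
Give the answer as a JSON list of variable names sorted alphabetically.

Answer: ["h", "p"]

Working:
Block summaries:
  B0: def={h,m,p} ue=∅
  B1: def={t} ue={p}
  B2: def={t} ue=∅
  B3: def={t} ue={m,t}
  B4: def={h} ue={m,t}
  B5: def={m} ue={p}
  B6: def={h} ue={h,p}

Live sets:
  B0: in=∅ out={m,p}
  B1: in={p} out=∅
  B2: in={m,p} out={m,p,t}
  B3: in={m,p,t} out={m,p,t}
  B4: in={m,p,t} out={h,p}
  B5: in={h,p} out={h,m,p}
  B6: in={h,p} out=∅

live-out(B4) = ["h", "p"]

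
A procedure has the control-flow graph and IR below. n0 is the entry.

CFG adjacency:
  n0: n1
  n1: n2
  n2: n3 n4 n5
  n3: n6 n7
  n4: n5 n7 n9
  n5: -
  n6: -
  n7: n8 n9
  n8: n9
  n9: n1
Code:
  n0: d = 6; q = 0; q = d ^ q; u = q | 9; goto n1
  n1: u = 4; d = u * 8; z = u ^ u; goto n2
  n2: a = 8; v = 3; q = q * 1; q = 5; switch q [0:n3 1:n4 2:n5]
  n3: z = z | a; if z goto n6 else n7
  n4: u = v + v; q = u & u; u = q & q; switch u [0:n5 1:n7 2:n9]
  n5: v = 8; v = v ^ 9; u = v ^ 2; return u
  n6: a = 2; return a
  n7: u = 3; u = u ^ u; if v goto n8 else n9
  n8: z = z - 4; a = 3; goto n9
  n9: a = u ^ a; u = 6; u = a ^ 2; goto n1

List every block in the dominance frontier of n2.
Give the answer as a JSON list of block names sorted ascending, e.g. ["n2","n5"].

idom tree: n1←n0 n2←n1 n3←n2 n4←n2 n5←n2 n6←n3 n7←n2 n8←n7 n9←n2
Dom at joins:
  n1: preds {n0,n9}: {n0} ∩ {n0,n1,n2,n9} = {n0}; idom=n0
  n5: preds {n2,n4}: {n0,n1,n2} ∩ {n0,n1,n2,n4} = {n0,n1,n2}; idom=n2
  n7: preds {n3,n4}: {n0,n1,n2,n3} ∩ {n0,n1,n2,n4} = {n0,n1,n2}; idom=n2
  n9: preds {n4,n7,n8}: {n0,n1,n2,n4} ∩ {n0,n1,n2,n7} ∩ {n0,n1,n2,n7,n8} = {n0,n1,n2}; idom=n2

DF derivation:
  n1←n0: walk · to n0
  n1←n9: walk n9→n2→n1 to n0
  n5←n2: walk · to n2
  n5←n4: walk n4 to n2
  n7←n3: walk n3 to n2
  n7←n4: walk n4 to n2
  n9←n4: walk n4 to n2
  n9←n7: walk n7 to n2
  n9←n8: walk n8→n7 to n2
  DF(n0)=∅
  DF(n1)={n1}
  DF(n2)={n1}
  DF(n3)={n7}
  DF(n4)={n5,n7,n9}
  DF(n5)=∅
  DF(n6)=∅
  DF(n7)={n9}
  DF(n8)={n9}
  DF(n9)={n1}

DF(n2) = ["n1"]

Answer: ["n1"]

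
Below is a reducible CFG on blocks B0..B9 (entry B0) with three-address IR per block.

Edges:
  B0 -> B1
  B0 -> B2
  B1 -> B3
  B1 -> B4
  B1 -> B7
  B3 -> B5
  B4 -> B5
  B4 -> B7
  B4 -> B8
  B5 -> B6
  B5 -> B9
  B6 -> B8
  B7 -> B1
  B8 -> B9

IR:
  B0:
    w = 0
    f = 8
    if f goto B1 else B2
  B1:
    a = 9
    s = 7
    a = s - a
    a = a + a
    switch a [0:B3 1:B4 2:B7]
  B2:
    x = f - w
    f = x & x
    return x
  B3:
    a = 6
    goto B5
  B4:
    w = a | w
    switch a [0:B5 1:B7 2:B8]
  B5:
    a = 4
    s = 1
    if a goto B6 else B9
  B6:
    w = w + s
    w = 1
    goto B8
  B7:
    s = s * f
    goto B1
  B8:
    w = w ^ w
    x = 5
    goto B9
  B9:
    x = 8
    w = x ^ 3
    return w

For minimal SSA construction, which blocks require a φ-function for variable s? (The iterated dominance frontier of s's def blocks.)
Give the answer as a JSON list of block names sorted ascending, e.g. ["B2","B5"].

idom tree: B1←B0 B2←B0 B3←B1 B4←B1 B5←B1 B6←B5 B7←B1 B8←B1 B9←B1
Join-block Dom:
  B1: preds {B0,B7}: {B0} ∩ {B0,B1,B7} = {B0}; idom=B0
  B5: preds {B3,B4}: {B0,B1,B3} ∩ {B0,B1,B4} = {B0,B1}; idom=B1
  B7: preds {B1,B4}: {B0,B1} ∩ {B0,B1,B4} = {B0,B1}; idom=B1
  B8: preds {B4,B6}: {B0,B1,B4} ∩ {B0,B1,B5,B6} = {B0,B1}; idom=B1
  B9: preds {B5,B8}: {B0,B1,B5} ∩ {B0,B1,B8} = {B0,B1}; idom=B1

DF derivation:
  join B1 pred B0: · stop@B0
  join B1 pred B7: B7→B1 stop@B0
  join B5 pred B3: B3 stop@B1
  join B5 pred B4: B4 stop@B1
  join B7 pred B1: · stop@B1
  join B7 pred B4: B4 stop@B1
  join B8 pred B4: B4 stop@B1
  join B8 pred B6: B6→B5 stop@B1
  join B9 pred B5: B5 stop@B1
  join B9 pred B8: B8 stop@B1
  B0: DF=∅
  B1: DF={B1}
  B2: DF=∅
  B3: DF={B5}
  B4: DF={B5,B7,B8}
  B5: DF={B8,B9}
  B6: DF={B8}
  B7: DF={B1}
  B8: DF={B9}
  B9: DF=∅

φ for s: defs {B1,B5,B7}
  DF⁺ = {B1,B8,B9}

Answer: ["B1", "B8", "B9"]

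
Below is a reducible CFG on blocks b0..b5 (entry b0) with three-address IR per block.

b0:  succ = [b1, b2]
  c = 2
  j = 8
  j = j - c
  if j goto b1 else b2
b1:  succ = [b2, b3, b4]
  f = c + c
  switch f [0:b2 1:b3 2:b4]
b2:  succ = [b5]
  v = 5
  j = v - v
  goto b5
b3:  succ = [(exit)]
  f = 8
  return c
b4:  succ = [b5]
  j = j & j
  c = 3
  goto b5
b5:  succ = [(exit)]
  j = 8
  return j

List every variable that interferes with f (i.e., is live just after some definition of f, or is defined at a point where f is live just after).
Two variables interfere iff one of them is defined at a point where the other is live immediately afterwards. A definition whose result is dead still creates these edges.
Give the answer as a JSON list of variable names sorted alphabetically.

Per-block:
  b0 def {c,j} use ∅
  b1 def {f} use {c}
  b2 def {j,v} use ∅
  b3 def {f} use {c}
  b4 def {c,j} use {j}
  b5 def {j} use ∅

Live sets:
  b0: in=∅ out={c,j}
  b1: in={c,j} out={c,j}
  b2: in=∅ out=∅
  b3: in={c} out=∅
  b4: in={j} out=∅
  b5: in=∅ out=∅

Conflict graph:
  c — {f,j}
  f — {c,j}
  j — {c,f}
  v — ∅

N(f) = ["c", "j"]

Answer: ["c", "j"]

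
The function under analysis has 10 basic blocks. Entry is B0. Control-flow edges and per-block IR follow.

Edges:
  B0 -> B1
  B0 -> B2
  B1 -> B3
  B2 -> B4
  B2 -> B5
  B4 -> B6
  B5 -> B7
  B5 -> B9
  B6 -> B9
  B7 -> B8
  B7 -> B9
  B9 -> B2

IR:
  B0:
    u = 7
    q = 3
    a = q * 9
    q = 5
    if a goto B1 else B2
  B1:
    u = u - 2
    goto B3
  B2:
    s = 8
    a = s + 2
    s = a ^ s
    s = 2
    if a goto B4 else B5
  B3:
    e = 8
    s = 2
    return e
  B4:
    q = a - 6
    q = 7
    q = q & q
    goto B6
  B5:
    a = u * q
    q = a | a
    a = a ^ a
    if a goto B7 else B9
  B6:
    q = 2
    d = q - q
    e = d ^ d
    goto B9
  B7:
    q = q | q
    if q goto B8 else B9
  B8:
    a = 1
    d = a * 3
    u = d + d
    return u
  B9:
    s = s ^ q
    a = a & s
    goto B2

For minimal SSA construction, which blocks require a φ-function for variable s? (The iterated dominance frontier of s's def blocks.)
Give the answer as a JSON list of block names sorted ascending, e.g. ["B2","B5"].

Answer: ["B2"]

Derivation:
idom tree: B1←B0 B2←B0 B3←B1 B4←B2 B5←B2 B6←B4 B7←B5 B8←B7 B9←B2
Join-block Dom:
  B2: preds {B0,B9}: {B0} ∩ {B0,B2,B9} = {B0}; idom=B0
  B9: preds {B5,B6,B7}: {B0,B2,B5} ∩ {B0,B2,B4,B6} ∩ {B0,B2,B5,B7} = {B0,B2}; idom=B2

DF derivation:
  B2←B0: walk · to B0
  B2←B9: walk B9→B2 to B0
  B9←B5: walk B5 to B2
  B9←B6: walk B6→B4 to B2
  B9←B7: walk B7→B5 to B2
  B0 → ∅
  B1 → ∅
  B2 → {B2}
  B3 → ∅
  B4 → {B9}
  B5 → {B9}
  B6 → {B9}
  B7 → {B9}
  B8 → ∅
  B9 → {B2}

φ for s: defs {B2,B3,B9}
  DF⁺ = {B2}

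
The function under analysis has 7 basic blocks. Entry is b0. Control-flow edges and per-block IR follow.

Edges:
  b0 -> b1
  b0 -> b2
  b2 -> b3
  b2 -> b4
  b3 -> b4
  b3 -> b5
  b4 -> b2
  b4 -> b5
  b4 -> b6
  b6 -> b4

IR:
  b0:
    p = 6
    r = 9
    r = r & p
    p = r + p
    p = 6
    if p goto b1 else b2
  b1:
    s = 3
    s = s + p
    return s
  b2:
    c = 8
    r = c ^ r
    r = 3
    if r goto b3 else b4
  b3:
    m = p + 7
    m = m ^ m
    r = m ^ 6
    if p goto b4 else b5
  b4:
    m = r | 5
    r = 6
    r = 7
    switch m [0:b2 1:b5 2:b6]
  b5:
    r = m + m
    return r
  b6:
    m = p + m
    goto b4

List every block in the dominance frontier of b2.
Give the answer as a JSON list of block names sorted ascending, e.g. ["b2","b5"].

Answer: ["b2"]

Analysis:
idom tree: b1←b0 b2←b0 b3←b2 b4←b2 b5←b2 b6←b4
Dom at joins:
  b2: preds {b0,b4}: {b0} ∩ {b0,b2,b4} = {b0}; idom=b0
  b4: preds {b2,b3,b6}: {b0,b2} ∩ {b0,b2,b3} ∩ {b0,b2,b4,b6} = {b0,b2}; idom=b2
  b5: preds {b3,b4}: {b0,b2,b3} ∩ {b0,b2,b4} = {b0,b2}; idom=b2

Frontier:
  b2←b0: walk · to b0
  b2←b4: walk b4→b2 to b0
  b4←b2: walk · to b2
  b4←b3: walk b3 to b2
  b4←b6: walk b6→b4 to b2
  b5←b3: walk b3 to b2
  b5←b4: walk b4 to b2
  DF(b0)=∅
  DF(b1)=∅
  DF(b2)={b2}
  DF(b3)={b4,b5}
  DF(b4)={b2,b4,b5}
  DF(b5)=∅
  DF(b6)={b4}

DF(b2) = ["b2"]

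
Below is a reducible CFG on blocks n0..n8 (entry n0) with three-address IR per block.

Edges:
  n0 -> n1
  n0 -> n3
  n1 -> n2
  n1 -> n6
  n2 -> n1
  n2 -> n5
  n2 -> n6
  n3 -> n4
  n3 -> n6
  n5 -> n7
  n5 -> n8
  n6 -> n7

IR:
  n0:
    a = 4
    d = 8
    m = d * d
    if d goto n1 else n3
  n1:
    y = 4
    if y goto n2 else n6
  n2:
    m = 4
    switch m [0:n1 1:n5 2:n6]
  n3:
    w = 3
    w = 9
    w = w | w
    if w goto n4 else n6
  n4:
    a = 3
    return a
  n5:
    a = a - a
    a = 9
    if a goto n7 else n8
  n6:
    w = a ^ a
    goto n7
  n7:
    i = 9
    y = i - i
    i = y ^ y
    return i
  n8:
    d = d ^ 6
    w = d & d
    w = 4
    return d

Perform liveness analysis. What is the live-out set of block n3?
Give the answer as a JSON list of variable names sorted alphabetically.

def/use:
  n0: {a,d,m} / ∅
  n1: {y} / ∅
  n2: {m} / ∅
  n3: {w} / ∅
  n4: {a} / ∅
  n5: {a} / {a}
  n6: {w} / {a}
  n7: {i,y} / ∅
  n8: {d,w} / {d}

Liveness:
  n0 li=∅ lo={a,d}
  n1 li={a,d} lo={a,d}
  n2 li={a,d} lo={a,d}
  n3 li={a} lo={a}
  n4 li=∅ lo=∅
  n5 li={a,d} lo={d}
  n6 li={a} lo=∅
  n7 li=∅ lo=∅
  n8 li={d} lo=∅

live-out(n3) = ["a"]

Answer: ["a"]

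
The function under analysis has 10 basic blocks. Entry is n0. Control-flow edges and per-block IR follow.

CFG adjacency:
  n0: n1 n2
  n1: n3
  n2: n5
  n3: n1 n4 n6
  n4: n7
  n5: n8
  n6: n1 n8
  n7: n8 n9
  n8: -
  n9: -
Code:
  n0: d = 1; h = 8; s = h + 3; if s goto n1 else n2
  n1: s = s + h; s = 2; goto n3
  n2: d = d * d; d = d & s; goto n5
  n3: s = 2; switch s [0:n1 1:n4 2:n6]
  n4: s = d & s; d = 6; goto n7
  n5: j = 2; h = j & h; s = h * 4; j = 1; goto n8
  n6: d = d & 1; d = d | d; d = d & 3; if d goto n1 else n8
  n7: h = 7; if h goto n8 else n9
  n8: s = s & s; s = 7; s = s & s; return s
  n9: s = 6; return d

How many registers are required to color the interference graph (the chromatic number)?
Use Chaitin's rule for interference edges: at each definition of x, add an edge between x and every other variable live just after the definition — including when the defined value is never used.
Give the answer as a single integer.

Answer: 3

Working:
Per-block:
  n0: def={d,h,s} ue=∅
  n1: def={s} ue={h,s}
  n2: def={d} ue={d,s}
  n3: def={s} ue=∅
  n4: def={d,s} ue={d,s}
  n5: def={h,j,s} ue={h}
  n6: def={d} ue={d}
  n7: def={h} ue=∅
  n8: def={s} ue={s}
  n9: def={s} ue={d}

Backward fixpoint:
  n0 li=∅ lo={d,h,s}
  n1 li={d,h,s} lo={d,h}
  n2 li={d,h,s} lo={h}
  n3 li={d,h} lo={d,h,s}
  n4 li={d,s} lo={d,s}
  n5 li={h} lo={s}
  n6 li={d,h,s} lo={d,h,s}
  n7 li={d,s} lo={d,s}
  n8 li={s} lo=∅
  n9 li={d} lo=∅

Interfere edges:
  d: {h,s}
  h: {d,j,s}
  j: {h,s}
  s: {d,h,j}

Registers:
  lower bound: {d,h,s} mutually conflict ⇒ χ ≥ 3
  assign d→R2 h→R0 j→R2 s→R1 — no edge inside a register ⇒ χ ≤ 3
  χ = 3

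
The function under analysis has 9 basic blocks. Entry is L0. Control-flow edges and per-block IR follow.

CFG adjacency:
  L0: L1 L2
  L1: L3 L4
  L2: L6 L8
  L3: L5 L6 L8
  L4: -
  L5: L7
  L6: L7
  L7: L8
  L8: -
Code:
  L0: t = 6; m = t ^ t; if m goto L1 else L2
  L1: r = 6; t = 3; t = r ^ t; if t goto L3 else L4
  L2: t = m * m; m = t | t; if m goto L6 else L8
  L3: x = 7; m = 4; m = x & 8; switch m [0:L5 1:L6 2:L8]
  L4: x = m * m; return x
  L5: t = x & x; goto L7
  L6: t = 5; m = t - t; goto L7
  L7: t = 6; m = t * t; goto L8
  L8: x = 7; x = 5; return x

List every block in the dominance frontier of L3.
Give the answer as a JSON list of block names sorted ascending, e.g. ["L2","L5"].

idom tree: L1←L0 L2←L0 L3←L1 L4←L1 L5←L3 L6←L0 L7←L0 L8←L0
Join-block Dom:
  L6: preds {L2,L3}: {L0,L2} ∩ {L0,L1,L3} = {L0}; idom=L0
  L7: preds {L5,L6}: {L0,L1,L3,L5} ∩ {L0,L6} = {L0}; idom=L0
  L8: preds {L2,L3,L7}: {L0,L2} ∩ {L0,L1,L3} ∩ {L0,L7} = {L0}; idom=L0

DF derivation:
  L6←L2: walk L2 to L0
  L6←L3: walk L3→L1 to L0
  L7←L5: walk L5→L3→L1 to L0
  L7←L6: walk L6 to L0
  L8←L2: walk L2 to L0
  L8←L3: walk L3→L1 to L0
  L8←L7: walk L7 to L0
  DF(L0)=∅
  DF(L1)={L6,L7,L8}
  DF(L2)={L6,L8}
  DF(L3)={L6,L7,L8}
  DF(L4)=∅
  DF(L5)={L7}
  DF(L6)={L7}
  DF(L7)={L8}
  DF(L8)=∅

DF(L3) = ["L6", "L7", "L8"]

Answer: ["L6", "L7", "L8"]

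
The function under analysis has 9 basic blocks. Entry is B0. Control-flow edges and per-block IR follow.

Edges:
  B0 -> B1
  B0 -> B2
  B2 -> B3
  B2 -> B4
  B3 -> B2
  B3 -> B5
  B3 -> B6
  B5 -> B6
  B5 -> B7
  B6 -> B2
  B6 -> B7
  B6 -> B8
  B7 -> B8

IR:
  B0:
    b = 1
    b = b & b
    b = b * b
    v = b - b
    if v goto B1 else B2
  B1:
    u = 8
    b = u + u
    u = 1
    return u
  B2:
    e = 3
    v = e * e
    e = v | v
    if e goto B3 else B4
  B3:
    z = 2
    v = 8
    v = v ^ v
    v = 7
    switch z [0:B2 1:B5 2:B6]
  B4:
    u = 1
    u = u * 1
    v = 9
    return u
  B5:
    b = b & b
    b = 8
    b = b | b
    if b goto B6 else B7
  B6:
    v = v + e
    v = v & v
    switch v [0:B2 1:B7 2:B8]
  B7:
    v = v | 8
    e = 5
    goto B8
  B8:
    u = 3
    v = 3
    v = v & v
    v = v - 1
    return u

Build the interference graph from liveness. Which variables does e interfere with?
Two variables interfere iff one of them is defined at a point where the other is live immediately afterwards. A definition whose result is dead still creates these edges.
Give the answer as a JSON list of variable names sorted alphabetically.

Per-block:
  B0 def {b,v} use ∅
  B1 def {b,u} use ∅
  B2 def {e,v} use ∅
  B3 def {v,z} use ∅
  B4 def {u,v} use ∅
  B5 def {b} use {b}
  B6 def {v} use {e,v}
  B7 def {e,v} use {v}
  B8 def {u,v} use ∅

Backward fixpoint:
  live B0: ∅→{b}
  live B1: ∅→∅
  live B2: {b}→{b,e}
  live B3: {b,e}→{b,e,v}
  live B4: ∅→∅
  live B5: {b,e,v}→{b,e,v}
  live B6: {b,e,v}→{b,v}
  live B7: {v}→∅
  live B8: ∅→∅

Interfere edges:
  b: {e,v,z}
  e: {b,v,z}
  u: {v}
  v: {b,e,u,z}
  z: {b,e,v}

N(e) = ["b", "v", "z"]

Answer: ["b", "v", "z"]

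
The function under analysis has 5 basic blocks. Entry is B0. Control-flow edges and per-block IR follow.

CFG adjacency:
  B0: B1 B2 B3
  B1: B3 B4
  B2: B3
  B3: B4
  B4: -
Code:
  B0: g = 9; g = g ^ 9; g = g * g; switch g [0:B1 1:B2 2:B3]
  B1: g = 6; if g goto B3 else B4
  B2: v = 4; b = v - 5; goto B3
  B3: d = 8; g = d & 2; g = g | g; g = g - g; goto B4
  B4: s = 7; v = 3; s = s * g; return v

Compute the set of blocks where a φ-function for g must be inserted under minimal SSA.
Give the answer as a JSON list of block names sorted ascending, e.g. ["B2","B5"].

idom tree: B1←B0 B2←B0 B3←B0 B4←B0
Dom at joins:
  B3: preds {B0,B1,B2}: {B0} ∩ {B0,B1} ∩ {B0,B2} = {B0}; idom=B0
  B4: preds {B1,B3}: {B0,B1} ∩ {B0,B3} = {B0}; idom=B0

Frontier:
  B3←B0: walk · to B0
  B3←B1: walk B1 to B0
  B3←B2: walk B2 to B0
  B4←B1: walk B1 to B0
  B4←B3: walk B3 to B0
  DF(B0)=∅
  DF(B1)={B3,B4}
  DF(B2)={B3}
  DF(B3)={B4}
  DF(B4)=∅

φ for g: defs {B0,B1,B3}
  DF⁺ = {B3,B4}

Answer: ["B3", "B4"]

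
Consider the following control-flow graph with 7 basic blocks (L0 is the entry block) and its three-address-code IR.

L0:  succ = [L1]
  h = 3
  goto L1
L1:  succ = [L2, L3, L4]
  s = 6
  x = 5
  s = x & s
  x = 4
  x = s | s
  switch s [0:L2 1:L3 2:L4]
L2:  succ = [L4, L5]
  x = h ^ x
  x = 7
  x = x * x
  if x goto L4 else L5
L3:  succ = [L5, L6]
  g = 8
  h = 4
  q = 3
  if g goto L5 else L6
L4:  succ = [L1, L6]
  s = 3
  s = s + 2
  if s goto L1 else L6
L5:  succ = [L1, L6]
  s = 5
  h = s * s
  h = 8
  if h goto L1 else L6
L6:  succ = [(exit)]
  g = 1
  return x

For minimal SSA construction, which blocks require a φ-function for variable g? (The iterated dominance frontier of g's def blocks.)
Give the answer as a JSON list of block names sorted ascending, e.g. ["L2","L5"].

idom tree: L1←L0 L2←L1 L3←L1 L4←L1 L5←L1 L6←L1
Dom at joins:
  L1: preds {L0,L4,L5}: {L0} ∩ {L0,L1,L4} ∩ {L0,L1,L5} = {L0}; idom=L0
  L4: preds {L1,L2}: {L0,L1} ∩ {L0,L1,L2} = {L0,L1}; idom=L1
  L5: preds {L2,L3}: {L0,L1,L2} ∩ {L0,L1,L3} = {L0,L1}; idom=L1
  L6: preds {L3,L4,L5}: {L0,L1,L3} ∩ {L0,L1,L4} ∩ {L0,L1,L5} = {L0,L1}; idom=L1

DF walk-up:
  join L1 pred L0: · stop@L0
  join L1 pred L4: L4→L1 stop@L0
  join L1 pred L5: L5→L1 stop@L0
  join L4 pred L1: · stop@L1
  join L4 pred L2: L2 stop@L1
  join L5 pred L2: L2 stop@L1
  join L5 pred L3: L3 stop@L1
  join L6 pred L3: L3 stop@L1
  join L6 pred L4: L4 stop@L1
  join L6 pred L5: L5 stop@L1
  L0 → ∅
  L1 → {L1}
  L2 → {L4,L5}
  L3 → {L5,L6}
  L4 → {L1,L6}
  L5 → {L1,L6}
  L6 → ∅

φ for g: defs {L3,L6}
  DF⁺ = {L1,L5,L6}

Answer: ["L1", "L5", "L6"]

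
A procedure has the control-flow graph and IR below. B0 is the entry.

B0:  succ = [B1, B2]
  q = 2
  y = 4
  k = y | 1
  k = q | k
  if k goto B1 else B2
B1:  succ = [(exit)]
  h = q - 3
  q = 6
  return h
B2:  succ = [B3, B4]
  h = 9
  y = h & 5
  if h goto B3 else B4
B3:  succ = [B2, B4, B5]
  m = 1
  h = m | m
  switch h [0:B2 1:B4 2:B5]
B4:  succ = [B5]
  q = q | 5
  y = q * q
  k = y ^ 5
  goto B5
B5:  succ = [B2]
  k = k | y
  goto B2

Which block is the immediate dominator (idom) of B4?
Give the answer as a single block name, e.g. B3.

idom tree: B1←B0 B2←B0 B3←B2 B4←B2 B5←B2
Dom at joins:
  B2: preds {B0,B3,B5}: {B0} ∩ {B0,B2,B3} ∩ {B0,B2,B5} = {B0}; idom=B0
  B4: preds {B2,B3}: {B0,B2} ∩ {B0,B2,B3} = {B0,B2}; idom=B2
  B5: preds {B3,B4}: {B0,B2,B3} ∩ {B0,B2,B4} = {B0,B2}; idom=B2

idom(B4) = B2

Answer: B2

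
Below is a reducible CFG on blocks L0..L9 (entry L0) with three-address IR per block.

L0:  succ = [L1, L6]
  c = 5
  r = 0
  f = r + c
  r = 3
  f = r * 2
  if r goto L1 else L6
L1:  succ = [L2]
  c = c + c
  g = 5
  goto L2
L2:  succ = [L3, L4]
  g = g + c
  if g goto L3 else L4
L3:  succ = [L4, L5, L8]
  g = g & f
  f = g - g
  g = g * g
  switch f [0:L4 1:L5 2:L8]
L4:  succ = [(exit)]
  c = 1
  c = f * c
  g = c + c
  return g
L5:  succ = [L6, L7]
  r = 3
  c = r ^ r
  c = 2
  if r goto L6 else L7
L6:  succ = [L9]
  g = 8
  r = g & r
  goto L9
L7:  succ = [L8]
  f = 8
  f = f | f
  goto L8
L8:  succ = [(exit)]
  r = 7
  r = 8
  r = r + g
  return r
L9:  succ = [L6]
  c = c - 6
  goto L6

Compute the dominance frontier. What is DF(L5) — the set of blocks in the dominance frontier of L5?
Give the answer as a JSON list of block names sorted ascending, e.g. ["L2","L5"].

Answer: ["L6", "L8"]

Derivation:
idom tree: L1←L0 L2←L1 L3←L2 L4←L2 L5←L3 L6←L0 L7←L5 L8←L3 L9←L6
Dom∩ at merges:
  L4: preds {L2,L3}: {L0,L1,L2} ∩ {L0,L1,L2,L3} = {L0,L1,L2}; idom=L2
  L6: preds {L0,L5,L9}: {L0} ∩ {L0,L1,L2,L3,L5} ∩ {L0,L6,L9} = {L0}; idom=L0
  L8: preds {L3,L7}: {L0,L1,L2,L3} ∩ {L0,L1,L2,L3,L5,L7} = {L0,L1,L2,L3}; idom=L3

DF derivation:
  join L4 pred L2: · stop@L2
  join L4 pred L3: L3 stop@L2
  join L6 pred L0: · stop@L0
  join L6 pred L5: L5→L3→L2→L1 stop@L0
  join L6 pred L9: L9→L6 stop@L0
  join L8 pred L3: · stop@L3
  join L8 pred L7: L7→L5 stop@L3
  DF(L0)=∅
  DF(L1)={L6}
  DF(L2)={L6}
  DF(L3)={L4,L6}
  DF(L4)=∅
  DF(L5)={L6,L8}
  DF(L6)={L6}
  DF(L7)={L8}
  DF(L8)=∅
  DF(L9)={L6}

DF(L5) = ["L6", "L8"]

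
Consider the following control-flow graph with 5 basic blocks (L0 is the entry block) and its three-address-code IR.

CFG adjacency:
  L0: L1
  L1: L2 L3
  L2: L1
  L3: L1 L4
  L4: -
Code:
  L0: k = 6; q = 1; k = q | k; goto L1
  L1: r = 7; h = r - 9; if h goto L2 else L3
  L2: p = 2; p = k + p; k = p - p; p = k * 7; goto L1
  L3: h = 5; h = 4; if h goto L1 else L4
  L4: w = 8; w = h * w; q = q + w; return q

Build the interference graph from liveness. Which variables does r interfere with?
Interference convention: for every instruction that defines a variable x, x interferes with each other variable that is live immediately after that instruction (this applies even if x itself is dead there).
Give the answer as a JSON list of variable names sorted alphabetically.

Answer: ["k", "q"]

Working:
Block summaries:
  L0: def={k,q} ue=∅
  L1: def={h,r} ue=∅
  L2: def={k,p} ue={k}
  L3: def={h} ue=∅
  L4: def={q,w} ue={h,q}

Liveness:
  L0 li=∅ lo={k,q}
  L1 li={k,q} lo={k,q}
  L2 li={k,q} lo={k,q}
  L3 li={k,q} lo={h,k,q}
  L4 li={h,q} lo=∅

Interference:
  h: {k,q,w}
  k: {h,p,q,r}
  p: {k,q}
  q: {h,k,p,r,w}
  r: {k,q}
  w: {h,q}

N(r) = ["k", "q"]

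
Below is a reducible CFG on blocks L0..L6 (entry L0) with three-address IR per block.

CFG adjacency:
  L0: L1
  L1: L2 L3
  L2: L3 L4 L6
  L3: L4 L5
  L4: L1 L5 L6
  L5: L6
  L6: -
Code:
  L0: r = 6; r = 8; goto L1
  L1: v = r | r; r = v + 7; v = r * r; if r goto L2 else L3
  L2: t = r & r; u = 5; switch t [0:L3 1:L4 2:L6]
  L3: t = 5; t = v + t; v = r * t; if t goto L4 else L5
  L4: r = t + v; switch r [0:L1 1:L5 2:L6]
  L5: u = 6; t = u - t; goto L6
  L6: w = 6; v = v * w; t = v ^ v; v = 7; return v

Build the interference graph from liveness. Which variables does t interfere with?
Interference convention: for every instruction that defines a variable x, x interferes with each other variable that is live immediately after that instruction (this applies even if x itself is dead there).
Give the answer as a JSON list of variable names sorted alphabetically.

Per-block:
  L0: {r} / ∅
  L1: {r,v} / {r}
  L2: {t,u} / {r}
  L3: {t,v} / {r,v}
  L4: {r} / {t,v}
  L5: {t,u} / {t}
  L6: {t,v,w} / {v}

Liveness:
  L0 li=∅ lo={r}
  L1 li={r} lo={r,v}
  L2 li={r,v} lo={r,t,v}
  L3 li={r,v} lo={t,v}
  L4 li={t,v} lo={r,t,v}
  L5 li={t,v} lo={v}
  L6 li={v} lo=∅

Conflict graph:
  r↔{t,u,v}
  t↔{r,u,v}
  u↔{r,t,v}
  v↔{r,t,u,w}
  w↔{v}

N(t) = ["r", "u", "v"]

Answer: ["r", "u", "v"]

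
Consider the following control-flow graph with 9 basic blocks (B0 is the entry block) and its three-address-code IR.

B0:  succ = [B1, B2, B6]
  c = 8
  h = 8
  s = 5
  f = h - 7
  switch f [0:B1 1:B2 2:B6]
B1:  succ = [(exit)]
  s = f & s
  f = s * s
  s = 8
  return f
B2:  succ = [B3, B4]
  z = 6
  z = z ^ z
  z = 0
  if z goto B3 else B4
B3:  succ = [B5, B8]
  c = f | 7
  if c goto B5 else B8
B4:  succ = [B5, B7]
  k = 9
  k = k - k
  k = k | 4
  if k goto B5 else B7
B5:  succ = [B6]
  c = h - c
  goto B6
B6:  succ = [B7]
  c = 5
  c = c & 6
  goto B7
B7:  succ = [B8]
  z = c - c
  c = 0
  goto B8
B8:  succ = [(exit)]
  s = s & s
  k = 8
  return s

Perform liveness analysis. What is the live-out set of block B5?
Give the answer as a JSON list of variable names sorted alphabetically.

Per-block:
  B0: def={c,f,h,s} ue=∅
  B1: def={f,s} ue={f,s}
  B2: def={z} ue=∅
  B3: def={c} ue={f}
  B4: def={k} ue=∅
  B5: def={c} ue={c,h}
  B6: def={c} ue=∅
  B7: def={c,z} ue={c}
  B8: def={k,s} ue={s}

Live sets:
  B0 li=∅ lo={c,f,h,s}
  B1 li={f,s} lo=∅
  B2 li={c,f,h,s} lo={c,f,h,s}
  B3 li={f,h,s} lo={c,h,s}
  B4 li={c,h,s} lo={c,h,s}
  B5 li={c,h,s} lo={s}
  B6 li={s} lo={c,s}
  B7 li={c,s} lo={s}
  B8 li={s} lo=∅

live-out(B5) = ["s"]

Answer: ["s"]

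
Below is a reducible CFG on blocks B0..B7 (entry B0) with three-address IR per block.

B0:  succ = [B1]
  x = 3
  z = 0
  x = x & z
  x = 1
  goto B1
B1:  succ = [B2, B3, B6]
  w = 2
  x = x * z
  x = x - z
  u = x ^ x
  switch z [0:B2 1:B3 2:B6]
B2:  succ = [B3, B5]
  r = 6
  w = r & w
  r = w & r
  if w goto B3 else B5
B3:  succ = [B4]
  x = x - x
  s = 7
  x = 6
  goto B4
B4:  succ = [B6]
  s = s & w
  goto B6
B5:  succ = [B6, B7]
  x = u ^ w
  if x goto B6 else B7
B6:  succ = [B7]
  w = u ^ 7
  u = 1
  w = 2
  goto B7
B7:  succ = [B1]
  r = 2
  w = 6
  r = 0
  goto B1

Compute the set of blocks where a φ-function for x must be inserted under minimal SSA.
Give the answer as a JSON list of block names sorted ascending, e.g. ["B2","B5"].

Answer: ["B1", "B6", "B7"]

Working:
idom tree: B1←B0 B2←B1 B3←B1 B4←B3 B5←B2 B6←B1 B7←B1
Dom∩ at merges:
  B1: preds {B0,B7}: {B0} ∩ {B0,B1,B7} = {B0}; idom=B0
  B3: preds {B1,B2}: {B0,B1} ∩ {B0,B1,B2} = {B0,B1}; idom=B1
  B6: preds {B1,B4,B5}: {B0,B1} ∩ {B0,B1,B3,B4} ∩ {B0,B1,B2,B5} = {B0,B1}; idom=B1
  B7: preds {B5,B6}: {B0,B1,B2,B5} ∩ {B0,B1,B6} = {B0,B1}; idom=B1

Frontier:
  join B1 pred B0: · stop@B0
  join B1 pred B7: B7→B1 stop@B0
  join B3 pred B1: · stop@B1
  join B3 pred B2: B2 stop@B1
  join B6 pred B1: · stop@B1
  join B6 pred B4: B4→B3 stop@B1
  join B6 pred B5: B5→B2 stop@B1
  join B7 pred B5: B5→B2 stop@B1
  join B7 pred B6: B6 stop@B1
  B0 → ∅
  B1 → {B1}
  B2 → {B3,B6,B7}
  B3 → {B6}
  B4 → {B6}
  B5 → {B6,B7}
  B6 → {B7}
  B7 → {B1}

φ for x: defs {B0,B1,B3,B5}
  DF⁺ = {B1,B6,B7}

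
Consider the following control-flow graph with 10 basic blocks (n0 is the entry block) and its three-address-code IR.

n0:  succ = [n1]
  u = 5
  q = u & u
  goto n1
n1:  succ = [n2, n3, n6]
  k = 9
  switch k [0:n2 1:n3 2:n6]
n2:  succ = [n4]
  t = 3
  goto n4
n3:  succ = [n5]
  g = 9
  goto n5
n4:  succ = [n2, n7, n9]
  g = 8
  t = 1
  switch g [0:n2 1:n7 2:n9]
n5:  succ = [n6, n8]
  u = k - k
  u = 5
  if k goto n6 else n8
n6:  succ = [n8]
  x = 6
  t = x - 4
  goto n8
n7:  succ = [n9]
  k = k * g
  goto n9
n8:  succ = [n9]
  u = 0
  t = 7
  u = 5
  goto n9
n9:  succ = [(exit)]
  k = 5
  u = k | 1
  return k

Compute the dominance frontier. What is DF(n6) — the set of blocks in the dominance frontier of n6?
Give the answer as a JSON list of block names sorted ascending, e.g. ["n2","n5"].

idom tree: n1←n0 n2←n1 n3←n1 n4←n2 n5←n3 n6←n1 n7←n4 n8←n1 n9←n1
Dom at joins:
  n2: preds {n1,n4}: {n0,n1} ∩ {n0,n1,n2,n4} = {n0,n1}; idom=n1
  n6: preds {n1,n5}: {n0,n1} ∩ {n0,n1,n3,n5} = {n0,n1}; idom=n1
  n8: preds {n5,n6}: {n0,n1,n3,n5} ∩ {n0,n1,n6} = {n0,n1}; idom=n1
  n9: preds {n4,n7,n8}: {n0,n1,n2,n4} ∩ {n0,n1,n2,n4,n7} ∩ {n0,n1,n8} = {n0,n1}; idom=n1

DF derivation:
  join n2 pred n1: · stop@n1
  join n2 pred n4: n4→n2 stop@n1
  join n6 pred n1: · stop@n1
  join n6 pred n5: n5→n3 stop@n1
  join n8 pred n5: n5→n3 stop@n1
  join n8 pred n6: n6 stop@n1
  join n9 pred n4: n4→n2 stop@n1
  join n9 pred n7: n7→n4→n2 stop@n1
  join n9 pred n8: n8 stop@n1
  n0: DF=∅
  n1: DF=∅
  n2: DF={n2,n9}
  n3: DF={n6,n8}
  n4: DF={n2,n9}
  n5: DF={n6,n8}
  n6: DF={n8}
  n7: DF={n9}
  n8: DF={n9}
  n9: DF=∅

DF(n6) = ["n8"]

Answer: ["n8"]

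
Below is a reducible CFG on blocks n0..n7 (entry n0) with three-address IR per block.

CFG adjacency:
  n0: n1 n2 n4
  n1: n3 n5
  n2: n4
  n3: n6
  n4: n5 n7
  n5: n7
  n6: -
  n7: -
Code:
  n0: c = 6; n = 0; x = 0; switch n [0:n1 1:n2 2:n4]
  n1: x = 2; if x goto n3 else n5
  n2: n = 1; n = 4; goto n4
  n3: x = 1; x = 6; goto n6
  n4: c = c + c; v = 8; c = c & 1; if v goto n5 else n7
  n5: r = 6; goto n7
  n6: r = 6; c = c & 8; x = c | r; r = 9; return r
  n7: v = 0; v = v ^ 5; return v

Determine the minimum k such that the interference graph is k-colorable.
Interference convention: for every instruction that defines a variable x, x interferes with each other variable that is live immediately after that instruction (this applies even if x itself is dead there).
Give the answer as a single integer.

Answer: 3

Working:
def/use:
  n0 def {c,n,x} use ∅
  n1 def {x} use ∅
  n2 def {n} use ∅
  n3 def {x} use ∅
  n4 def {c,v} use {c}
  n5 def {r} use ∅
  n6 def {c,r,x} use {c}
  n7 def {v} use ∅

Backward fixpoint:
  n0 li=∅ lo={c}
  n1 li={c} lo={c}
  n2 li={c} lo={c}
  n3 li={c} lo={c}
  n4 li={c} lo=∅
  n5 li=∅ lo=∅
  n6 li={c} lo=∅
  n7 li=∅ lo=∅

Interfere edges:
  c↔{n,r,v,x}
  n↔{c,x}
  r↔{c}
  v↔{c}
  x↔{c,n}

Colouring:
  {c,n,x} pairwise interfere (3-clique) ⇒ χ ≥ 3
  assign c→R0 n→R1 r→R1 v→R1 x→R2 — no edge inside a register ⇒ χ ≤ 3
  χ = 3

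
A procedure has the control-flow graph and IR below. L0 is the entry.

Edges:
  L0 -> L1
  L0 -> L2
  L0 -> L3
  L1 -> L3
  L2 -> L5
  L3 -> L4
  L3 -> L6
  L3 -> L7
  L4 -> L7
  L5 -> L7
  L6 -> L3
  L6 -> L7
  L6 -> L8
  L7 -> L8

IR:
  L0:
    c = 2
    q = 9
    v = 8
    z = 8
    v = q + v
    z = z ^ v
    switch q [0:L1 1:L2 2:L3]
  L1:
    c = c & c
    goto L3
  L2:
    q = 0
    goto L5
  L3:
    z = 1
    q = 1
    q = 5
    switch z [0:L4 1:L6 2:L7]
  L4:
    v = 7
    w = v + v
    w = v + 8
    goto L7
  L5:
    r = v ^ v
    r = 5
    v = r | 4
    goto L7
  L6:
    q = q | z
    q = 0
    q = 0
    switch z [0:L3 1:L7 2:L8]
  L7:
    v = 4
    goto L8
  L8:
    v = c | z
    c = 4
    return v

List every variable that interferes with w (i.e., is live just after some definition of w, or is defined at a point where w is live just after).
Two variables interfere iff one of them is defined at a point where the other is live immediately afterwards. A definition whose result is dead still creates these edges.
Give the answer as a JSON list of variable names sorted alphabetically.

def/use:
  L0: def={c,q,v,z} ue=∅
  L1: def={c} ue={c}
  L2: def={q} ue=∅
  L3: def={q,z} ue=∅
  L4: def={v,w} ue=∅
  L5: def={r,v} ue={v}
  L6: def={q} ue={q,z}
  L7: def={v} ue=∅
  L8: def={c,v} ue={c,z}

Backward fixpoint:
  L0: in=∅ out={c,v,z}
  L1: in={c} out={c}
  L2: in={c,v,z} out={c,v,z}
  L3: in={c} out={c,q,z}
  L4: in={c,z} out={c,z}
  L5: in={c,v,z} out={c,z}
  L6: in={c,q,z} out={c,z}
  L7: in={c,z} out={c,z}
  L8: in={c,z} out=∅

Interfere edges:
  c↔{q,r,v,w,z}
  q↔{c,v,z}
  r↔{c,z}
  v↔{c,q,w,z}
  w↔{c,v,z}
  z↔{c,q,r,v,w}

N(w) = ["c", "v", "z"]

Answer: ["c", "v", "z"]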